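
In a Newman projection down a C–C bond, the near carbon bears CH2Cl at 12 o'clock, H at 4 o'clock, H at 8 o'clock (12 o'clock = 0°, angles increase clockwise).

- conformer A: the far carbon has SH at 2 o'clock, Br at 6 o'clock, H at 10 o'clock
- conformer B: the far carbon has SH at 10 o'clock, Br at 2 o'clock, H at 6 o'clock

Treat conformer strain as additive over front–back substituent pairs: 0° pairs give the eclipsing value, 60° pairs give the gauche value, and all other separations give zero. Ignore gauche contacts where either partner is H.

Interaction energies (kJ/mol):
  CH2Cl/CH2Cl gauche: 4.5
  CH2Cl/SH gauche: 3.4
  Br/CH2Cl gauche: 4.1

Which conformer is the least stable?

A is staggered. CH2Cl at 0° is gauche with SH at 60° (3.4). Total 3.4 kJ/mol.
B is staggered. CH2Cl at 0° is gauche with SH at 300° (3.4); CH2Cl at 0° is gauche with Br at 60° (4.1). Total 7.5 kJ/mol.
B has the highest total (7.5 kJ/mol).

B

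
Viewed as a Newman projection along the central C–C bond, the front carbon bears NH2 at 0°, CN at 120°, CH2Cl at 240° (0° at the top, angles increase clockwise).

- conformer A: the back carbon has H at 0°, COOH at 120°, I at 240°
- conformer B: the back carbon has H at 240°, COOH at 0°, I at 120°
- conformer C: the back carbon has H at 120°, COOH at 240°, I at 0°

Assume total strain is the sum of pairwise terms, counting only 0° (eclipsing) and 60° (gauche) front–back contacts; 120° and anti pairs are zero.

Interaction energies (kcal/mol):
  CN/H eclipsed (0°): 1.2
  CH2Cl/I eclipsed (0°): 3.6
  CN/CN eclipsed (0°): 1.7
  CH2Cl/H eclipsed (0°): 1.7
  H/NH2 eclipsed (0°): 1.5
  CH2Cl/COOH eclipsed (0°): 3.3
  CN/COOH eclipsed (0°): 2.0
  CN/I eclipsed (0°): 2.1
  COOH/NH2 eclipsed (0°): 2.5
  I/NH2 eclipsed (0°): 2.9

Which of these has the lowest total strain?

A (eclipsed): NH2(0°)/H(0°) eclipsed 1.5; CN(120°)/COOH(120°) eclipsed 2.0; CH2Cl(240°)/I(240°) eclipsed 3.6 → 7.1 kcal/mol.
B (eclipsed): NH2(0°)/COOH(0°) eclipsed 2.5; CN(120°)/I(120°) eclipsed 2.1; CH2Cl(240°)/H(240°) eclipsed 1.7 → 6.3 kcal/mol.
C (eclipsed): NH2(0°)/I(0°) eclipsed 2.9; CN(120°)/H(120°) eclipsed 1.2; CH2Cl(240°)/COOH(240°) eclipsed 3.3 → 7.4 kcal/mol.
B has the lowest total (6.3 kcal/mol).

B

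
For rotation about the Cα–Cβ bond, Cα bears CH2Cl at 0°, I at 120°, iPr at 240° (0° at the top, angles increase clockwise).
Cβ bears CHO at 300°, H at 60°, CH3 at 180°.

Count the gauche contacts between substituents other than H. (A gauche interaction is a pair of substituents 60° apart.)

4

Non-H gauche pairs: CH2Cl(0°)/CHO(300°); I(120°)/CH3(180°); iPr(240°)/CHO(300°); iPr(240°)/CH3(180°) — 4 interactions.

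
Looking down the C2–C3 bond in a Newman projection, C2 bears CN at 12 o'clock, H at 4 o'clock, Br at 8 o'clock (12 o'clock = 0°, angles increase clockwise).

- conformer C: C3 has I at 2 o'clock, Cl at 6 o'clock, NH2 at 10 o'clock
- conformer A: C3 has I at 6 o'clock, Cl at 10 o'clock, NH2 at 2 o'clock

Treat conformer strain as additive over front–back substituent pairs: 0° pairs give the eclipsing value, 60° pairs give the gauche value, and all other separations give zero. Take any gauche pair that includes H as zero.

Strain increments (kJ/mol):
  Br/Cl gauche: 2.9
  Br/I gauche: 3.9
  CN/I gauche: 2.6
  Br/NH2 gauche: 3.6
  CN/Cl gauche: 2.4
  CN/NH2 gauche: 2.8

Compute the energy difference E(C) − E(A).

-0.1 kJ/mol

C (staggered): CN(0°)/I(60°) gauche 2.6; CN(0°)/NH2(300°) gauche 2.8; Br(240°)/Cl(180°) gauche 2.9; Br(240°)/NH2(300°) gauche 3.6 → 11.9 kJ/mol.
A (staggered): CN(0°)/Cl(300°) gauche 2.4; CN(0°)/NH2(60°) gauche 2.8; Br(240°)/I(180°) gauche 3.9; Br(240°)/Cl(300°) gauche 2.9 → 12.0 kJ/mol.
E(C) − E(A) = 11.9 − 12.0 = -0.1 kJ/mol.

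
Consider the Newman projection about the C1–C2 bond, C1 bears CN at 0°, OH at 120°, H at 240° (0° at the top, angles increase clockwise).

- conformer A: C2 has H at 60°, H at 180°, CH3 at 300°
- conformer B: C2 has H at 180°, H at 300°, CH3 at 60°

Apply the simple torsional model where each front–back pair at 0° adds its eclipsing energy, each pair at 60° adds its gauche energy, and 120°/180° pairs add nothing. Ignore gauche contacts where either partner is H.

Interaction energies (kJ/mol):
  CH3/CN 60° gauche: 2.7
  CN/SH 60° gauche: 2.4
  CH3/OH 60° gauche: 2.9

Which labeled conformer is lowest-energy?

A (staggered): CN–CH3 gauche; 2.7 = 2.7 kJ/mol.
B (staggered): CN–CH3 gauche, OH–CH3 gauche; 2.7 + 2.9 = 5.6 kJ/mol.
A has the lowest total (2.7 kJ/mol).

A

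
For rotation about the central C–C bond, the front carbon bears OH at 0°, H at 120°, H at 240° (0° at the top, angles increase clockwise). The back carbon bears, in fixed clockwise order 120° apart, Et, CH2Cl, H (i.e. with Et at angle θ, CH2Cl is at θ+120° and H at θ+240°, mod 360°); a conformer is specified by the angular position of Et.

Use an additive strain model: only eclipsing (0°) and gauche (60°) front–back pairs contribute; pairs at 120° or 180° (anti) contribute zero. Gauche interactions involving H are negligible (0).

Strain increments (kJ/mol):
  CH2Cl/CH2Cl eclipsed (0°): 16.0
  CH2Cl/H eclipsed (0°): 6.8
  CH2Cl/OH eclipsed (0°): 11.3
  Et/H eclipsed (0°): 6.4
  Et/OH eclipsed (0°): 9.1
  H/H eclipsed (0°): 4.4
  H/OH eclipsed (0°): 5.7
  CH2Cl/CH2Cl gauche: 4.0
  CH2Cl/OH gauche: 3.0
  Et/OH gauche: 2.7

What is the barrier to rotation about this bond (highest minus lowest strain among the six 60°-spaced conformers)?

Et at 0° (eclipsed): OH–Et eclipsed, H–CH2Cl eclipsed, H–H eclipsed; 9.1 + 6.8 + 4.4 = 20.3 kJ/mol.
Et at 60° (staggered): OH–Et gauche; 2.7 = 2.7 kJ/mol.
Et at 120° (eclipsed): OH–H eclipsed, H–Et eclipsed, H–CH2Cl eclipsed; 5.7 + 6.4 + 6.8 = 18.9 kJ/mol.
Et at 180° (staggered): OH–CH2Cl gauche; 3.0 = 3.0 kJ/mol.
Et at 240° (eclipsed): OH–CH2Cl eclipsed, H–H eclipsed, H–Et eclipsed; 11.3 + 4.4 + 6.4 = 22.1 kJ/mol.
Et at 300° (staggered): OH–Et gauche, OH–CH2Cl gauche; 2.7 + 3.0 = 5.7 kJ/mol.
Max at 240° (22.1 kJ/mol), min at 60° (2.7 kJ/mol); barrier = 19.4 kJ/mol.

19.4 kJ/mol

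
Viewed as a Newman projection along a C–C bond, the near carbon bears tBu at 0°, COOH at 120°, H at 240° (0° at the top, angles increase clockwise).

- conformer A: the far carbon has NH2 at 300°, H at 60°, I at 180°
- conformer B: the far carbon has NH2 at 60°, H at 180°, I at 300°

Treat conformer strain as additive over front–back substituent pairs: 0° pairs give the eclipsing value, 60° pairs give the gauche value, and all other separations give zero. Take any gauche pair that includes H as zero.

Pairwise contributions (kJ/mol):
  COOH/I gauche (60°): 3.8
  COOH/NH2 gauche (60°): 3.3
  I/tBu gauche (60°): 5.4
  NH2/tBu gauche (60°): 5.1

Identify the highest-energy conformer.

A (staggered): tBu(0°)/NH2(300°) gauche 5.1; COOH(120°)/I(180°) gauche 3.8 → 8.9 kJ/mol.
B (staggered): tBu(0°)/NH2(60°) gauche 5.1; tBu(0°)/I(300°) gauche 5.4; COOH(120°)/NH2(60°) gauche 3.3 → 13.8 kJ/mol.
B has the highest total (13.8 kJ/mol).

B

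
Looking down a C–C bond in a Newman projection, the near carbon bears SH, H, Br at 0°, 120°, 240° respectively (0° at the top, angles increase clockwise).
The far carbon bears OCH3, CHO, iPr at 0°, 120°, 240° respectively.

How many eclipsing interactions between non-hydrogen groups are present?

Non-H eclipsing pairs: SH(0°)/OCH3(0°); Br(240°)/iPr(240°) — 2 interactions.

2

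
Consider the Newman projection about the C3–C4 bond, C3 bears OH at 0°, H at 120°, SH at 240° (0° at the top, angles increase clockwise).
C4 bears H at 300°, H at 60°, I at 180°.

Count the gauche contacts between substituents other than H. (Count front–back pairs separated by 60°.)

Non-H gauche pairs: SH(240°)/I(180°) — 1 interaction.

1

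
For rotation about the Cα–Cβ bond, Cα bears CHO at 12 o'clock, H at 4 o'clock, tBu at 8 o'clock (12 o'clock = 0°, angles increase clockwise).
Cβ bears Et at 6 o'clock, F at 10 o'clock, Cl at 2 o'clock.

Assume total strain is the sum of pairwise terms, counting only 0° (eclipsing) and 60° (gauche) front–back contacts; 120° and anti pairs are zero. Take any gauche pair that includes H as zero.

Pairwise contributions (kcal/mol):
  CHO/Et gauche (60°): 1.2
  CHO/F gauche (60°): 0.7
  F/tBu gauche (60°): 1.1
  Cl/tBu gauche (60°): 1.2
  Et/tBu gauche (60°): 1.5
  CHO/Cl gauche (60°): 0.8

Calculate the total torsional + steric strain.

This conformer (staggered): CHO–F gauche, CHO–Cl gauche, tBu–Et gauche, tBu–F gauche; 0.7 + 0.8 + 1.5 + 1.1 = 4.1 kcal/mol.

4.1 kcal/mol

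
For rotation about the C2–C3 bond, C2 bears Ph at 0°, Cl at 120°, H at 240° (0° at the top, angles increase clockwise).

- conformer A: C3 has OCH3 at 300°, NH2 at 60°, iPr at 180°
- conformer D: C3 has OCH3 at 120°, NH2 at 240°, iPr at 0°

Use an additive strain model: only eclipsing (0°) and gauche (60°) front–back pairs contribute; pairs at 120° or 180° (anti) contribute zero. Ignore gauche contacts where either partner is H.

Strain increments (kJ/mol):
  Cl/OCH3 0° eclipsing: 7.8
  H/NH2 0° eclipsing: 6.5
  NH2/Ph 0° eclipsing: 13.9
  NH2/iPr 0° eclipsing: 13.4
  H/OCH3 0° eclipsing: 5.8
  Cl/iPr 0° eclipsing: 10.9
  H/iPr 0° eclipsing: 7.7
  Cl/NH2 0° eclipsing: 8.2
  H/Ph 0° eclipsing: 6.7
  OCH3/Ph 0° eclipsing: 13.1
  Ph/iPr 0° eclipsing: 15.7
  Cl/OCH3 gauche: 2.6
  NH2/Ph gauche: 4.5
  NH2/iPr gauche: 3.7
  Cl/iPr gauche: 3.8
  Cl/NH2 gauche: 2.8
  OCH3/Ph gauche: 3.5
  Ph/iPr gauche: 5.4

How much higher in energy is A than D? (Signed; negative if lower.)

A is staggered. Ph at 0° is gauche with OCH3 at 300° (3.5); Ph at 0° is gauche with NH2 at 60° (4.5); Cl at 120° is gauche with NH2 at 60° (2.8); Cl at 120° is gauche with iPr at 180° (3.8). Total 14.6 kJ/mol.
D is eclipsed. Ph at 0° is eclipsed with iPr at 0° (15.7); Cl at 120° is eclipsed with OCH3 at 120° (7.8); H at 240° is eclipsed with NH2 at 240° (6.5). Total 30.0 kJ/mol.
E(A) − E(D) = 14.6 − 30.0 = -15.4 kJ/mol.

-15.4 kJ/mol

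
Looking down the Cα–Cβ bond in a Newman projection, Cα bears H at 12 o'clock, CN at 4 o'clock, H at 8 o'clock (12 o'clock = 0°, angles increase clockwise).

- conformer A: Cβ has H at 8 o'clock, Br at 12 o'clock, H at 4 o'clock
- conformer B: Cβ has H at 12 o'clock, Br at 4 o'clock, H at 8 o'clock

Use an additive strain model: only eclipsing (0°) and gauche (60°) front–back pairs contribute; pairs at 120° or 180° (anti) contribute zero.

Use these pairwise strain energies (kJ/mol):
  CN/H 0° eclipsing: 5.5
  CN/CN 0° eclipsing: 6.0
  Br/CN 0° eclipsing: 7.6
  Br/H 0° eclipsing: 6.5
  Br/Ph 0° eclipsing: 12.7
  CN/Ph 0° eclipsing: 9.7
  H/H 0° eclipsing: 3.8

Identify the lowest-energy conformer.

B

A (eclipsed): H–Br eclipsed, CN–H eclipsed, H–H eclipsed; 6.5 + 5.5 + 3.8 = 15.8 kJ/mol.
B (eclipsed): H–H eclipsed, CN–Br eclipsed, H–H eclipsed; 3.8 + 7.6 + 3.8 = 15.2 kJ/mol.
B has the lowest total (15.2 kJ/mol).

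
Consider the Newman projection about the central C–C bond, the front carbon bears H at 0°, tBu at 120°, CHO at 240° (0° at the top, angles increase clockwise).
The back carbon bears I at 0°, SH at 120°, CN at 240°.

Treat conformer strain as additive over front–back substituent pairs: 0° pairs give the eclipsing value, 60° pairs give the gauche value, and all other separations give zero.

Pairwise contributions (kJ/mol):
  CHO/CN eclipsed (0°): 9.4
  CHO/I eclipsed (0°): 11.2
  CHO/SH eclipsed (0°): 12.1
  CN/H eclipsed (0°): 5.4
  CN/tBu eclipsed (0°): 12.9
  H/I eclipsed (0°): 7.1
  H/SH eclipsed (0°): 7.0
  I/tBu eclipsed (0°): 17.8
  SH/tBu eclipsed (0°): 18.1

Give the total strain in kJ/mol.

This conformer is eclipsed. H at 0° is eclipsed with I at 0° (7.1); tBu at 120° is eclipsed with SH at 120° (18.1); CHO at 240° is eclipsed with CN at 240° (9.4). Total 34.6 kJ/mol.

34.6 kJ/mol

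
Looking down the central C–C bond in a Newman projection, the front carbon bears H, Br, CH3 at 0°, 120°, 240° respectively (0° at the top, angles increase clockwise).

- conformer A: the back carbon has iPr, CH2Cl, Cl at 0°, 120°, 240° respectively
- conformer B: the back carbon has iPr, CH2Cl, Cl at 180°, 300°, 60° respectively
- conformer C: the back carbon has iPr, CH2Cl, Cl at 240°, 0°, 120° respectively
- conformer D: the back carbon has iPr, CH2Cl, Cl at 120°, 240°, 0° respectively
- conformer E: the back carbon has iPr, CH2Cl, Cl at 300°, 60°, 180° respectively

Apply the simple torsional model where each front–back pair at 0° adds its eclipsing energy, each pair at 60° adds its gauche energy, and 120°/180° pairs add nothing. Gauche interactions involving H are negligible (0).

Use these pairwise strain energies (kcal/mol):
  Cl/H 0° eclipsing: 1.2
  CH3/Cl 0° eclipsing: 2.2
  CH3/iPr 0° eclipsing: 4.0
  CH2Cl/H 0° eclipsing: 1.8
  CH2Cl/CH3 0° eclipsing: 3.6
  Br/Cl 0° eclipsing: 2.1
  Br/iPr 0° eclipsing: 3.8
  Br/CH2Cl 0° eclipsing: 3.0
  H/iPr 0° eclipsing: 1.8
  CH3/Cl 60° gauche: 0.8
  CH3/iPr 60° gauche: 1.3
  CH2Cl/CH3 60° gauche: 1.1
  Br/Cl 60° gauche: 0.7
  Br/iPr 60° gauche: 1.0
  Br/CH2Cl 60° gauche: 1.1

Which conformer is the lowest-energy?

E

A (eclipsed): H(0°)/iPr(0°) eclipsed 1.8; Br(120°)/CH2Cl(120°) eclipsed 3.0; CH3(240°)/Cl(240°) eclipsed 2.2 → 7.0 kcal/mol.
B (staggered): Br(120°)/iPr(180°) gauche 1.0; Br(120°)/Cl(60°) gauche 0.7; CH3(240°)/iPr(180°) gauche 1.3; CH3(240°)/CH2Cl(300°) gauche 1.1 → 4.1 kcal/mol.
C (eclipsed): H(0°)/CH2Cl(0°) eclipsed 1.8; Br(120°)/Cl(120°) eclipsed 2.1; CH3(240°)/iPr(240°) eclipsed 4.0 → 7.9 kcal/mol.
D (eclipsed): H(0°)/Cl(0°) eclipsed 1.2; Br(120°)/iPr(120°) eclipsed 3.8; CH3(240°)/CH2Cl(240°) eclipsed 3.6 → 8.6 kcal/mol.
E (staggered): Br(120°)/CH2Cl(60°) gauche 1.1; Br(120°)/Cl(180°) gauche 0.7; CH3(240°)/iPr(300°) gauche 1.3; CH3(240°)/Cl(180°) gauche 0.8 → 3.9 kcal/mol.
E has the lowest total (3.9 kcal/mol).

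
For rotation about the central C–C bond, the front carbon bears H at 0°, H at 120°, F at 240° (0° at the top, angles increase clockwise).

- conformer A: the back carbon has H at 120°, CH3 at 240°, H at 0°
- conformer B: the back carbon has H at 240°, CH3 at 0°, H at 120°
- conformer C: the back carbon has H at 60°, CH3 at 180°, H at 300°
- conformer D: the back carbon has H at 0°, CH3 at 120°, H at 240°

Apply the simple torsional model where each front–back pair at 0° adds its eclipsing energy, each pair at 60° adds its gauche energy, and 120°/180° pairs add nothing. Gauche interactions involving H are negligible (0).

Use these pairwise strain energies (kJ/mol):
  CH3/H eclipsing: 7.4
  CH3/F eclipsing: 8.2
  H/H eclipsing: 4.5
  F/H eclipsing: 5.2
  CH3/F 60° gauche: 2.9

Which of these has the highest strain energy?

A

A (eclipsed): H(0°)/H(0°) eclipsed 4.5; H(120°)/H(120°) eclipsed 4.5; F(240°)/CH3(240°) eclipsed 8.2 → 17.2 kJ/mol.
B (eclipsed): H(0°)/CH3(0°) eclipsed 7.4; H(120°)/H(120°) eclipsed 4.5; F(240°)/H(240°) eclipsed 5.2 → 17.1 kJ/mol.
C (staggered): F(240°)/CH3(180°) gauche 2.9 → 2.9 kJ/mol.
D (eclipsed): H(0°)/H(0°) eclipsed 4.5; H(120°)/CH3(120°) eclipsed 7.4; F(240°)/H(240°) eclipsed 5.2 → 17.1 kJ/mol.
A has the highest total (17.2 kJ/mol).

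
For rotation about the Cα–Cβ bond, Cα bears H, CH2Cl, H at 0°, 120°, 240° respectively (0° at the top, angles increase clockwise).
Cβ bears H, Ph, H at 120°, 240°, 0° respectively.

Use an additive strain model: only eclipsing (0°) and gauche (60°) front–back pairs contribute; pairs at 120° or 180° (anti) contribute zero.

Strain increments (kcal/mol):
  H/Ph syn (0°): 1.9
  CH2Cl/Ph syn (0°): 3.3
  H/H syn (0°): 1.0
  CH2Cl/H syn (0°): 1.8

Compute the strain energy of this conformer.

This conformer (eclipsed): H–H eclipsed, CH2Cl–H eclipsed, H–Ph eclipsed; 1.0 + 1.8 + 1.9 = 4.7 kcal/mol.

4.7 kcal/mol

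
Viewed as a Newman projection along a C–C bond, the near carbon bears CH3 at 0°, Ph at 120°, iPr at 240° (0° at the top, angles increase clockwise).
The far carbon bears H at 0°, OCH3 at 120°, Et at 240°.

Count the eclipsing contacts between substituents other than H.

Non-H eclipsing pairs: Ph(120°)/OCH3(120°); iPr(240°)/Et(240°) — 2 interactions.

2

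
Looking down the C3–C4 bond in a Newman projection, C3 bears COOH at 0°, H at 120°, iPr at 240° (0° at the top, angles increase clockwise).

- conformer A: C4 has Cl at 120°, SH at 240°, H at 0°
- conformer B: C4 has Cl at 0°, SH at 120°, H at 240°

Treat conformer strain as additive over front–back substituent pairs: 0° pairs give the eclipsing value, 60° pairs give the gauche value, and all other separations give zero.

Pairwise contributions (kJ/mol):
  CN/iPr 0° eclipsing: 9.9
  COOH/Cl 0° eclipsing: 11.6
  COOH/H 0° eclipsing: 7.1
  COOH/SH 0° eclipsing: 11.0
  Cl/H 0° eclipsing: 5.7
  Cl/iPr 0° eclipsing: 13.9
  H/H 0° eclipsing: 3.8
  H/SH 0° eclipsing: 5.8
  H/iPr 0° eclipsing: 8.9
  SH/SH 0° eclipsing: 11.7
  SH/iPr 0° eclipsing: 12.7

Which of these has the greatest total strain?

A (eclipsed): COOH(0°)/H(0°) eclipsed 7.1; H(120°)/Cl(120°) eclipsed 5.7; iPr(240°)/SH(240°) eclipsed 12.7 → 25.5 kJ/mol.
B (eclipsed): COOH(0°)/Cl(0°) eclipsed 11.6; H(120°)/SH(120°) eclipsed 5.8; iPr(240°)/H(240°) eclipsed 8.9 → 26.3 kJ/mol.
B has the highest total (26.3 kJ/mol).

B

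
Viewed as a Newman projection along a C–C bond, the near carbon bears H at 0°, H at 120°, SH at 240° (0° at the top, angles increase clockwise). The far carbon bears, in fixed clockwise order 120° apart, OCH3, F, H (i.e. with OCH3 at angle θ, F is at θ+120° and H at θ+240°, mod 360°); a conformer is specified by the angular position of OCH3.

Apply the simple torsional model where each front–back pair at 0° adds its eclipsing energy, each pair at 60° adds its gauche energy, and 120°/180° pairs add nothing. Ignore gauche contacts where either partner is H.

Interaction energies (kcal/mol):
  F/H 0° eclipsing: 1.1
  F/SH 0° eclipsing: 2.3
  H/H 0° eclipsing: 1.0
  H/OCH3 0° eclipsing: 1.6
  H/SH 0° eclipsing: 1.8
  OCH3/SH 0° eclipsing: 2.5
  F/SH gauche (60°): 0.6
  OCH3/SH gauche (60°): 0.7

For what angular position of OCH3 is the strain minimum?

OCH3 at 0° (eclipsed): H(0°)/OCH3(0°) eclipsed 1.6; H(120°)/F(120°) eclipsed 1.1; SH(240°)/H(240°) eclipsed 1.8 → 4.5 kcal/mol.
OCH3 at 60° (staggered): SH(240°)/F(180°) gauche 0.6 → 0.6 kcal/mol.
OCH3 at 120° (eclipsed): H(0°)/H(0°) eclipsed 1.0; H(120°)/OCH3(120°) eclipsed 1.6; SH(240°)/F(240°) eclipsed 2.3 → 4.9 kcal/mol.
OCH3 at 180° (staggered): SH(240°)/OCH3(180°) gauche 0.7; SH(240°)/F(300°) gauche 0.6 → 1.3 kcal/mol.
OCH3 at 240° (eclipsed): H(0°)/F(0°) eclipsed 1.1; H(120°)/H(120°) eclipsed 1.0; SH(240°)/OCH3(240°) eclipsed 2.5 → 4.6 kcal/mol.
OCH3 at 300° (staggered): SH(240°)/OCH3(300°) gauche 0.7 → 0.7 kcal/mol.
The minimum (0.6 kcal/mol) occurs with OCH3 at 60°.

60°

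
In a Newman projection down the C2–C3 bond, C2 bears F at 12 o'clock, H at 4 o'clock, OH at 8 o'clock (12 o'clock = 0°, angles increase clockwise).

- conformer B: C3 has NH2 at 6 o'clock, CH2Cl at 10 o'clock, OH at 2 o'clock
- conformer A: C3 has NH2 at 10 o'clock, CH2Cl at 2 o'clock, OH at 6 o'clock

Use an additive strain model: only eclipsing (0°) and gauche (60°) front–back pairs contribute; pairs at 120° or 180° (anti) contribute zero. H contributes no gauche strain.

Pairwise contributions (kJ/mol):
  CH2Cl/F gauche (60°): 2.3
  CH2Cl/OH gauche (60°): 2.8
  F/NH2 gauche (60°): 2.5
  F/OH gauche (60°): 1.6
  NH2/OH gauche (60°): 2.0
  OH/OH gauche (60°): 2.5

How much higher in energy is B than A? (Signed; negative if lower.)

-0.6 kJ/mol

B (staggered): F(0°)/CH2Cl(300°) gauche 2.3; F(0°)/OH(60°) gauche 1.6; OH(240°)/NH2(180°) gauche 2.0; OH(240°)/CH2Cl(300°) gauche 2.8 → 8.7 kJ/mol.
A (staggered): F(0°)/NH2(300°) gauche 2.5; F(0°)/CH2Cl(60°) gauche 2.3; OH(240°)/NH2(300°) gauche 2.0; OH(240°)/OH(180°) gauche 2.5 → 9.3 kJ/mol.
E(B) − E(A) = 8.7 − 9.3 = -0.6 kJ/mol.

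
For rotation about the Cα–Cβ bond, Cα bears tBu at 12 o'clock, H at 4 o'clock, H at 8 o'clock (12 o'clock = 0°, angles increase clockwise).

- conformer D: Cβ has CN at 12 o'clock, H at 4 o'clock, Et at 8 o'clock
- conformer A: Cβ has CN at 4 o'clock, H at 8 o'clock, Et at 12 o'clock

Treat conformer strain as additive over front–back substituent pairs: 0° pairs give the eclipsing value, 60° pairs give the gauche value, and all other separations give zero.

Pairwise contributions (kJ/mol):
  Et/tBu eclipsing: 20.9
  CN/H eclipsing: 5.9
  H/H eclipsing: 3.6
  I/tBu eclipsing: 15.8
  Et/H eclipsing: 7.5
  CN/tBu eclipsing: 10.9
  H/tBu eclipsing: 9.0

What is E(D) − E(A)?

-8.4 kJ/mol

D (eclipsed): tBu(0°)/CN(0°) eclipsed 10.9; H(120°)/H(120°) eclipsed 3.6; H(240°)/Et(240°) eclipsed 7.5 → 22.0 kJ/mol.
A (eclipsed): tBu(0°)/Et(0°) eclipsed 20.9; H(120°)/CN(120°) eclipsed 5.9; H(240°)/H(240°) eclipsed 3.6 → 30.4 kJ/mol.
E(D) − E(A) = 22.0 − 30.4 = -8.4 kJ/mol.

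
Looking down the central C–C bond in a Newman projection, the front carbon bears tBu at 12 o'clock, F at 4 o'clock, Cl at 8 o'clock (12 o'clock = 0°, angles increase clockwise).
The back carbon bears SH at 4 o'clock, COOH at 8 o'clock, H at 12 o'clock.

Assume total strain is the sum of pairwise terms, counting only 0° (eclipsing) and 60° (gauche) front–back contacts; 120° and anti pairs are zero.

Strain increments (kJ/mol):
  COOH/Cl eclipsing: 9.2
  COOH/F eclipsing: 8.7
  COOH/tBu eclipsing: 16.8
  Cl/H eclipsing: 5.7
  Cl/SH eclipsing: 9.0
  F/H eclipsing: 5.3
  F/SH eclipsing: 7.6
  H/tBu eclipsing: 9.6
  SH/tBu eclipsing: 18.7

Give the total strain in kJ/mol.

This conformer (eclipsed): tBu–H eclipsed, F–SH eclipsed, Cl–COOH eclipsed; 9.6 + 7.6 + 9.2 = 26.4 kJ/mol.

26.4 kJ/mol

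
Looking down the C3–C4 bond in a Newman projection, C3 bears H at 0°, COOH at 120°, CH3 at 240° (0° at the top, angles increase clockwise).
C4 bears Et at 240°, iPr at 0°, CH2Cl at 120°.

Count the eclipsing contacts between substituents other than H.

Non-H eclipsing pairs: COOH(120°)/CH2Cl(120°); CH3(240°)/Et(240°) — 2 interactions.

2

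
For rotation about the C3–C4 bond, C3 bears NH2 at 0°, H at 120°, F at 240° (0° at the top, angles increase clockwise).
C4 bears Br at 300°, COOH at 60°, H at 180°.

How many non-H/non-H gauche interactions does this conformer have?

Non-H gauche pairs: NH2(0°)/Br(300°); NH2(0°)/COOH(60°); F(240°)/Br(300°) — 3 interactions.

3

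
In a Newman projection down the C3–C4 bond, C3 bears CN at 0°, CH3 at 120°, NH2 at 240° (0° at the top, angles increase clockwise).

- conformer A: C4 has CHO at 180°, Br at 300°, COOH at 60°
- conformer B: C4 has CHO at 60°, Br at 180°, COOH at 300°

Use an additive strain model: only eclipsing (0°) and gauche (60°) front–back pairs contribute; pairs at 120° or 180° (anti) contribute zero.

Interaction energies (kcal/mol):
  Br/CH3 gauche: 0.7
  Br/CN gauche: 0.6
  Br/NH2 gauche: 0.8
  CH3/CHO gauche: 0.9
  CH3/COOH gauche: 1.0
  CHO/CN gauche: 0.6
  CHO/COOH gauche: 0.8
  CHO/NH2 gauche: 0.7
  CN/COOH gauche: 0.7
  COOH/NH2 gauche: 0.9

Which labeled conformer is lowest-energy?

A (staggered): CN(0°)/Br(300°) gauche 0.6; CN(0°)/COOH(60°) gauche 0.7; CH3(120°)/CHO(180°) gauche 0.9; CH3(120°)/COOH(60°) gauche 1.0; NH2(240°)/CHO(180°) gauche 0.7; NH2(240°)/Br(300°) gauche 0.8 → 4.7 kcal/mol.
B (staggered): CN(0°)/CHO(60°) gauche 0.6; CN(0°)/COOH(300°) gauche 0.7; CH3(120°)/CHO(60°) gauche 0.9; CH3(120°)/Br(180°) gauche 0.7; NH2(240°)/Br(180°) gauche 0.8; NH2(240°)/COOH(300°) gauche 0.9 → 4.6 kcal/mol.
B has the lowest total (4.6 kcal/mol).

B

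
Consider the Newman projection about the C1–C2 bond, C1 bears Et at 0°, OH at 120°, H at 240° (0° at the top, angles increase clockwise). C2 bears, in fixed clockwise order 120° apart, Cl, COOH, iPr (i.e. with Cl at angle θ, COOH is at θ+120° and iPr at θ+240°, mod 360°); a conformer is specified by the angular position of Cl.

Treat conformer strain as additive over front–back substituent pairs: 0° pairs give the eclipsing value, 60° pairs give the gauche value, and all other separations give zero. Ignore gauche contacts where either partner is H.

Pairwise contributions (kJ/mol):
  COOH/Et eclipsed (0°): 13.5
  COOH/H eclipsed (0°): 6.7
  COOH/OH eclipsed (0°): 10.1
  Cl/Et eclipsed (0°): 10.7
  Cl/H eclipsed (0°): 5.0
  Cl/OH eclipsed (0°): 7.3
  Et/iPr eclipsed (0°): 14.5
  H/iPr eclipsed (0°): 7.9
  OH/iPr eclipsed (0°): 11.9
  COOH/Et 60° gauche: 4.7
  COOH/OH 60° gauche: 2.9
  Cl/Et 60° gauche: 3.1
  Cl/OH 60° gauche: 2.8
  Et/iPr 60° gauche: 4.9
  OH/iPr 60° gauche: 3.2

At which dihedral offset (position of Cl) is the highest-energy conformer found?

240°

Cl at 0° (eclipsed): Et–Cl eclipsed, OH–COOH eclipsed, H–iPr eclipsed; 10.7 + 10.1 + 7.9 = 28.7 kJ/mol.
Cl at 60° (staggered): Et–Cl gauche, Et–iPr gauche, OH–Cl gauche, OH–COOH gauche; 3.1 + 4.9 + 2.8 + 2.9 = 13.7 kJ/mol.
Cl at 120° (eclipsed): Et–iPr eclipsed, OH–Cl eclipsed, H–COOH eclipsed; 14.5 + 7.3 + 6.7 = 28.5 kJ/mol.
Cl at 180° (staggered): Et–COOH gauche, Et–iPr gauche, OH–Cl gauche, OH–iPr gauche; 4.7 + 4.9 + 2.8 + 3.2 = 15.6 kJ/mol.
Cl at 240° (eclipsed): Et–COOH eclipsed, OH–iPr eclipsed, H–Cl eclipsed; 13.5 + 11.9 + 5.0 = 30.4 kJ/mol.
Cl at 300° (staggered): Et–Cl gauche, Et–COOH gauche, OH–COOH gauche, OH–iPr gauche; 3.1 + 4.7 + 2.9 + 3.2 = 13.9 kJ/mol.
The maximum (30.4 kJ/mol) occurs with Cl at 240°.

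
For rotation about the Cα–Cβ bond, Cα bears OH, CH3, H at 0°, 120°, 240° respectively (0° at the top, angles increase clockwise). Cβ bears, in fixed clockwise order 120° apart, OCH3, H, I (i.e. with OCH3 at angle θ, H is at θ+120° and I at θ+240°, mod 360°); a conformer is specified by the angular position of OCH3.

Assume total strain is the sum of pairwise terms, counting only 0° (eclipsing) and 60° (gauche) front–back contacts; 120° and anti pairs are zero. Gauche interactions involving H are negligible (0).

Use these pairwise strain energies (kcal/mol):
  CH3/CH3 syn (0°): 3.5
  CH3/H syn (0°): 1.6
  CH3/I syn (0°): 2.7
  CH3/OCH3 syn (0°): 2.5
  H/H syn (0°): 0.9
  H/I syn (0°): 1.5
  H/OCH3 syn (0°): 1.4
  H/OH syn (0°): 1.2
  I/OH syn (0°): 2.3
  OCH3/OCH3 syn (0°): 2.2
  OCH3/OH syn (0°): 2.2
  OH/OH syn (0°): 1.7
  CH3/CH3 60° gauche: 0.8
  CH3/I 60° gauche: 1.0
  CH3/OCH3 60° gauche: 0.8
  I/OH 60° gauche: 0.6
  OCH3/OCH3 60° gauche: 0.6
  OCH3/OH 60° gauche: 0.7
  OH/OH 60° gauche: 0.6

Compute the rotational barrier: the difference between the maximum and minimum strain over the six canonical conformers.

OCH3 at 0° (eclipsed): OH(0°)/OCH3(0°) eclipsed 2.2; CH3(120°)/H(120°) eclipsed 1.6; H(240°)/I(240°) eclipsed 1.5 → 5.3 kcal/mol.
OCH3 at 60° (staggered): OH(0°)/OCH3(60°) gauche 0.7; OH(0°)/I(300°) gauche 0.6; CH3(120°)/OCH3(60°) gauche 0.8 → 2.1 kcal/mol.
OCH3 at 120° (eclipsed): OH(0°)/I(0°) eclipsed 2.3; CH3(120°)/OCH3(120°) eclipsed 2.5; H(240°)/H(240°) eclipsed 0.9 → 5.7 kcal/mol.
OCH3 at 180° (staggered): OH(0°)/I(60°) gauche 0.6; CH3(120°)/OCH3(180°) gauche 0.8; CH3(120°)/I(60°) gauche 1.0 → 2.4 kcal/mol.
OCH3 at 240° (eclipsed): OH(0°)/H(0°) eclipsed 1.2; CH3(120°)/I(120°) eclipsed 2.7; H(240°)/OCH3(240°) eclipsed 1.4 → 5.3 kcal/mol.
OCH3 at 300° (staggered): OH(0°)/OCH3(300°) gauche 0.7; CH3(120°)/I(180°) gauche 1.0 → 1.7 kcal/mol.
Max at 120° (5.7 kcal/mol), min at 300° (1.7 kcal/mol); barrier = 4.0 kcal/mol.

4.0 kcal/mol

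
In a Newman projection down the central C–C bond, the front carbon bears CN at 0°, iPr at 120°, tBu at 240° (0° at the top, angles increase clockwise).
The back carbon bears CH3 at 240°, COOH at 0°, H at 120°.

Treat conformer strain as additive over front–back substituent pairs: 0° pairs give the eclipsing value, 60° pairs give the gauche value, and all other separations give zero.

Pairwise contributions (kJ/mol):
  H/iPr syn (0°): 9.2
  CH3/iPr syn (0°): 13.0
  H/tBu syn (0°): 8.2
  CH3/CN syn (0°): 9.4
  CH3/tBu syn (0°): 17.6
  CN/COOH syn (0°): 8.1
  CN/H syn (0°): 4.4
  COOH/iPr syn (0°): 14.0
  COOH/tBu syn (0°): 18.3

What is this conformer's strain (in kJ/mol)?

This conformer (eclipsed): CN–COOH eclipsed, iPr–H eclipsed, tBu–CH3 eclipsed; 8.1 + 9.2 + 17.6 = 34.9 kJ/mol.

34.9 kJ/mol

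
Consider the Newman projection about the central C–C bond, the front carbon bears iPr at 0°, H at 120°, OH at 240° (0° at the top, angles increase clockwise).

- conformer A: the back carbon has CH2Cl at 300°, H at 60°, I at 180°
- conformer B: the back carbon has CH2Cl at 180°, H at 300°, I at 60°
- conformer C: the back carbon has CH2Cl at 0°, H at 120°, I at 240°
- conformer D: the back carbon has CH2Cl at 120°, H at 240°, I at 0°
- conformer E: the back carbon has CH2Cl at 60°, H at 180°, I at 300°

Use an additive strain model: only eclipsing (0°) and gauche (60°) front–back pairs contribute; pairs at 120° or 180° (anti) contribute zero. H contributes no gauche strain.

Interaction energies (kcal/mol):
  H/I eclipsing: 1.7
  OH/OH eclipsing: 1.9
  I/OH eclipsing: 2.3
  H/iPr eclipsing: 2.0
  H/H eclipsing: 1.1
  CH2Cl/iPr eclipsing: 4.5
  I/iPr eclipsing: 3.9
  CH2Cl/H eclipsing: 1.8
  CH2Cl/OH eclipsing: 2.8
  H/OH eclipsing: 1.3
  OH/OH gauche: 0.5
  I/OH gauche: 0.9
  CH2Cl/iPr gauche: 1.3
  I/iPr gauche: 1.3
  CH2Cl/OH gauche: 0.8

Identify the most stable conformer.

B

A (staggered): iPr(0°)/CH2Cl(300°) gauche 1.3; OH(240°)/CH2Cl(300°) gauche 0.8; OH(240°)/I(180°) gauche 0.9 → 3.0 kcal/mol.
B (staggered): iPr(0°)/I(60°) gauche 1.3; OH(240°)/CH2Cl(180°) gauche 0.8 → 2.1 kcal/mol.
C (eclipsed): iPr(0°)/CH2Cl(0°) eclipsed 4.5; H(120°)/H(120°) eclipsed 1.1; OH(240°)/I(240°) eclipsed 2.3 → 7.9 kcal/mol.
D (eclipsed): iPr(0°)/I(0°) eclipsed 3.9; H(120°)/CH2Cl(120°) eclipsed 1.8; OH(240°)/H(240°) eclipsed 1.3 → 7.0 kcal/mol.
E (staggered): iPr(0°)/CH2Cl(60°) gauche 1.3; iPr(0°)/I(300°) gauche 1.3; OH(240°)/I(300°) gauche 0.9 → 3.5 kcal/mol.
B has the lowest total (2.1 kcal/mol).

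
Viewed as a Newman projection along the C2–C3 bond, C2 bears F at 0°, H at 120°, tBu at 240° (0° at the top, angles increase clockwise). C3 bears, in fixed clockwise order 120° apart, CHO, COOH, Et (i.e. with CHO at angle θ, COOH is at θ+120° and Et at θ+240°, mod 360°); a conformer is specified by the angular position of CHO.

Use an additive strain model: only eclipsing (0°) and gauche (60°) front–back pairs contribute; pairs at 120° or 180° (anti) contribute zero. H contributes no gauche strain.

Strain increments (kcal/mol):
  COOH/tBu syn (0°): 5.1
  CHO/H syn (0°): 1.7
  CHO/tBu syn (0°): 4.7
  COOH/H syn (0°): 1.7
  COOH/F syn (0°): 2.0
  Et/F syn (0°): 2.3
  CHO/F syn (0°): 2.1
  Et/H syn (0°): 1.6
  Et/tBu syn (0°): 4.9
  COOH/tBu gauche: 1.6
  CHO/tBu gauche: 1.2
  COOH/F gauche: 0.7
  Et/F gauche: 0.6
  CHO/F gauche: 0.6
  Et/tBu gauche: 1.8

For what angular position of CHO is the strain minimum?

CHO at 0° (eclipsed): F–CHO eclipsed, H–COOH eclipsed, tBu–Et eclipsed; 2.1 + 1.7 + 4.9 = 8.7 kcal/mol.
CHO at 60° (staggered): F–CHO gauche, F–Et gauche, tBu–COOH gauche, tBu–Et gauche; 0.6 + 0.6 + 1.6 + 1.8 = 4.6 kcal/mol.
CHO at 120° (eclipsed): F–Et eclipsed, H–CHO eclipsed, tBu–COOH eclipsed; 2.3 + 1.7 + 5.1 = 9.1 kcal/mol.
CHO at 180° (staggered): F–COOH gauche, F–Et gauche, tBu–CHO gauche, tBu–COOH gauche; 0.7 + 0.6 + 1.2 + 1.6 = 4.1 kcal/mol.
CHO at 240° (eclipsed): F–COOH eclipsed, H–Et eclipsed, tBu–CHO eclipsed; 2.0 + 1.6 + 4.7 = 8.3 kcal/mol.
CHO at 300° (staggered): F–CHO gauche, F–COOH gauche, tBu–CHO gauche, tBu–Et gauche; 0.6 + 0.7 + 1.2 + 1.8 = 4.3 kcal/mol.
The minimum (4.1 kcal/mol) occurs with CHO at 180°.

180°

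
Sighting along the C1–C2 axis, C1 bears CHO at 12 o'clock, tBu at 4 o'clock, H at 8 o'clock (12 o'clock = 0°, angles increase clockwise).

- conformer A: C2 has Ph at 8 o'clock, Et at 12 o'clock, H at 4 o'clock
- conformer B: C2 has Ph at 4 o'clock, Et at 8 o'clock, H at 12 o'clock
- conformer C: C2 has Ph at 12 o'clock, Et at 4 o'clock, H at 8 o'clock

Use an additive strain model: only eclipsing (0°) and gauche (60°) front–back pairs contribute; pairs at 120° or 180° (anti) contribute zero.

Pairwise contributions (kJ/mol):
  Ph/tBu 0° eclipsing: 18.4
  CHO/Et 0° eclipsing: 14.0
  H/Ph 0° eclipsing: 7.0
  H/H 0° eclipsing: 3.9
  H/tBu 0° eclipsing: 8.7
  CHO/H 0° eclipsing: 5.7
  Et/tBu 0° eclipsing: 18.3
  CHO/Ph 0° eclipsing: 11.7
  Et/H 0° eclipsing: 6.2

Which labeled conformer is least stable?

A (eclipsed): CHO–Et eclipsed, tBu–H eclipsed, H–Ph eclipsed; 14.0 + 8.7 + 7.0 = 29.7 kJ/mol.
B (eclipsed): CHO–H eclipsed, tBu–Ph eclipsed, H–Et eclipsed; 5.7 + 18.4 + 6.2 = 30.3 kJ/mol.
C (eclipsed): CHO–Ph eclipsed, tBu–Et eclipsed, H–H eclipsed; 11.7 + 18.3 + 3.9 = 33.9 kJ/mol.
C has the highest total (33.9 kJ/mol).

C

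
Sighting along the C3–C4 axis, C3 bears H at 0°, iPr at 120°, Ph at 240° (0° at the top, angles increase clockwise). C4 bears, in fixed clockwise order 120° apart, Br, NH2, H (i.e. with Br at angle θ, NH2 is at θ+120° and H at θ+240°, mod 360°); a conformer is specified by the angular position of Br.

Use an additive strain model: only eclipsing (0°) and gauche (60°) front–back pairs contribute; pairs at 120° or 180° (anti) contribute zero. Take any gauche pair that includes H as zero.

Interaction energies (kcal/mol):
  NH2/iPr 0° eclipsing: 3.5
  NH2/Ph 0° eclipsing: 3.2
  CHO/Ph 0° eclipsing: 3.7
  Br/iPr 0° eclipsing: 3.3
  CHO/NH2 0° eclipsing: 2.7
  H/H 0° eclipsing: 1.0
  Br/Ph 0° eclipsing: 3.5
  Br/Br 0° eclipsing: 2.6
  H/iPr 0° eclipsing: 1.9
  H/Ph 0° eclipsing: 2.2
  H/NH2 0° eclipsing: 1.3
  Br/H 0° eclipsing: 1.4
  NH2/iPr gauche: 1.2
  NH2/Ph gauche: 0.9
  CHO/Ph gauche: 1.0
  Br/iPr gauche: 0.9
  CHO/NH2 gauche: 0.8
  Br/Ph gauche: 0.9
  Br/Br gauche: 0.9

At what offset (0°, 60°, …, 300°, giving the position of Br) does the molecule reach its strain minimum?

Br at 0° (eclipsed): H–Br eclipsed, iPr–NH2 eclipsed, Ph–H eclipsed; 1.4 + 3.5 + 2.2 = 7.1 kcal/mol.
Br at 60° (staggered): iPr–Br gauche, iPr–NH2 gauche, Ph–NH2 gauche; 0.9 + 1.2 + 0.9 = 3.0 kcal/mol.
Br at 120° (eclipsed): H–H eclipsed, iPr–Br eclipsed, Ph–NH2 eclipsed; 1.0 + 3.3 + 3.2 = 7.5 kcal/mol.
Br at 180° (staggered): iPr–Br gauche, Ph–Br gauche, Ph–NH2 gauche; 0.9 + 0.9 + 0.9 = 2.7 kcal/mol.
Br at 240° (eclipsed): H–NH2 eclipsed, iPr–H eclipsed, Ph–Br eclipsed; 1.3 + 1.9 + 3.5 = 6.7 kcal/mol.
Br at 300° (staggered): iPr–NH2 gauche, Ph–Br gauche; 1.2 + 0.9 = 2.1 kcal/mol.
The minimum (2.1 kcal/mol) occurs with Br at 300°.

300°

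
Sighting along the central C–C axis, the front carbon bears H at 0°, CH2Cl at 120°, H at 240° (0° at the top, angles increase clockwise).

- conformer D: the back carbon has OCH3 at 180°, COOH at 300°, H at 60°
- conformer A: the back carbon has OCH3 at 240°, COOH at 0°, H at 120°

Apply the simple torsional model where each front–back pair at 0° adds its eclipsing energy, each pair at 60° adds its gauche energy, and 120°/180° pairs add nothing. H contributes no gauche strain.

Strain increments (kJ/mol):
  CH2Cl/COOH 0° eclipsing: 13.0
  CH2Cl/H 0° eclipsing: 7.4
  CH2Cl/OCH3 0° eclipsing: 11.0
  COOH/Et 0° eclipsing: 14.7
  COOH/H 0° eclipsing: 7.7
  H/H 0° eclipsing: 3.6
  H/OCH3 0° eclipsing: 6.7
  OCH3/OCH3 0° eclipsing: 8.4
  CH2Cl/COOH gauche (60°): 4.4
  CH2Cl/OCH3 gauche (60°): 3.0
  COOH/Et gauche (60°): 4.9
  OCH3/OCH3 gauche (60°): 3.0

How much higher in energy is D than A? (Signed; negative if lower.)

-18.8 kJ/mol

D (staggered): CH2Cl(120°)/OCH3(180°) gauche 3.0 → 3.0 kJ/mol.
A (eclipsed): H(0°)/COOH(0°) eclipsed 7.7; CH2Cl(120°)/H(120°) eclipsed 7.4; H(240°)/OCH3(240°) eclipsed 6.7 → 21.8 kJ/mol.
E(D) − E(A) = 3.0 − 21.8 = -18.8 kJ/mol.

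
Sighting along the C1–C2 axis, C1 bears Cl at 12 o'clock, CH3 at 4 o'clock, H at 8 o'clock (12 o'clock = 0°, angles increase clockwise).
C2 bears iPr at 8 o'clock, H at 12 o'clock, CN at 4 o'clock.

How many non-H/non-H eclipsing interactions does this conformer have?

1

Non-H eclipsing pairs: CH3(120°)/CN(120°) — 1 interaction.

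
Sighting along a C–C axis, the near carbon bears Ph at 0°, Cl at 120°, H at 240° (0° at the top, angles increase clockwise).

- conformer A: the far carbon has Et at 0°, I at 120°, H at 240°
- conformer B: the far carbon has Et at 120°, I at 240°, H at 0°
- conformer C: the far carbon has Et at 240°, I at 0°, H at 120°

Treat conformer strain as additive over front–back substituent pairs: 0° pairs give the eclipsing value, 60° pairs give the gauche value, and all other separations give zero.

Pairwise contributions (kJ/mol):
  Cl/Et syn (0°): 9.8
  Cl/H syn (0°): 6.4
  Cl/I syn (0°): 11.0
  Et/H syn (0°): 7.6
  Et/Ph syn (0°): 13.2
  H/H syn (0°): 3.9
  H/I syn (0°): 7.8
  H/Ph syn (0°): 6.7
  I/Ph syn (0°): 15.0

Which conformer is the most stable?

B

A (eclipsed): Ph–Et eclipsed, Cl–I eclipsed, H–H eclipsed; 13.2 + 11.0 + 3.9 = 28.1 kJ/mol.
B (eclipsed): Ph–H eclipsed, Cl–Et eclipsed, H–I eclipsed; 6.7 + 9.8 + 7.8 = 24.3 kJ/mol.
C (eclipsed): Ph–I eclipsed, Cl–H eclipsed, H–Et eclipsed; 15.0 + 6.4 + 7.6 = 29.0 kJ/mol.
B has the lowest total (24.3 kJ/mol).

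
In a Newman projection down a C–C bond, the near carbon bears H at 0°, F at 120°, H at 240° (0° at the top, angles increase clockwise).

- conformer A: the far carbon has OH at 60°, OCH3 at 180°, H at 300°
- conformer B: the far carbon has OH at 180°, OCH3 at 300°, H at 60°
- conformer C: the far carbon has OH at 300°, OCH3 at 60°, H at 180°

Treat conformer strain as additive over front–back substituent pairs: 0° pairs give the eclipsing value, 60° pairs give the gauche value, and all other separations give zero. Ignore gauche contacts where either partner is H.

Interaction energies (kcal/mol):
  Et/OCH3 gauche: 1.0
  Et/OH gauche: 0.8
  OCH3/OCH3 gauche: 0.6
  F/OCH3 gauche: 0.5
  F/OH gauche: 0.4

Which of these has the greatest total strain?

A

A (staggered): F(120°)/OH(60°) gauche 0.4; F(120°)/OCH3(180°) gauche 0.5 → 0.9 kcal/mol.
B (staggered): F(120°)/OH(180°) gauche 0.4 → 0.4 kcal/mol.
C (staggered): F(120°)/OCH3(60°) gauche 0.5 → 0.5 kcal/mol.
A has the highest total (0.9 kcal/mol).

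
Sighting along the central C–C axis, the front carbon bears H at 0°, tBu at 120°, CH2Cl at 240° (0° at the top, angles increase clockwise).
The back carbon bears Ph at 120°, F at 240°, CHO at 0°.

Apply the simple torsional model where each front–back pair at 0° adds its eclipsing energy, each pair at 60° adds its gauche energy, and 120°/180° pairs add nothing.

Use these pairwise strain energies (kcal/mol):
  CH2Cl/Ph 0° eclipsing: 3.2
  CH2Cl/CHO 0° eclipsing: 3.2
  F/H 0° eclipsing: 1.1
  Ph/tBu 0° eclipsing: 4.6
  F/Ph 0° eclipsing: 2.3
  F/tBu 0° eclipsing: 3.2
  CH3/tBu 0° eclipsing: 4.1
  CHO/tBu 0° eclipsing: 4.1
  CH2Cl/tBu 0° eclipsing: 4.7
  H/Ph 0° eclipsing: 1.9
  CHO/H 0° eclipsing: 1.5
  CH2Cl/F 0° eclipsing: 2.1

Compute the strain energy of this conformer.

This conformer (eclipsed): H–CHO eclipsed, tBu–Ph eclipsed, CH2Cl–F eclipsed; 1.5 + 4.6 + 2.1 = 8.2 kcal/mol.

8.2 kcal/mol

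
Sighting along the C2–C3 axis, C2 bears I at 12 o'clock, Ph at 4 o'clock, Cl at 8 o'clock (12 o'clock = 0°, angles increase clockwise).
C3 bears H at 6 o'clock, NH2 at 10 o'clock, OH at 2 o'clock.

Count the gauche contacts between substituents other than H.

Non-H gauche pairs: I(0°)/NH2(300°); I(0°)/OH(60°); Ph(120°)/OH(60°); Cl(240°)/NH2(300°) — 4 interactions.

4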